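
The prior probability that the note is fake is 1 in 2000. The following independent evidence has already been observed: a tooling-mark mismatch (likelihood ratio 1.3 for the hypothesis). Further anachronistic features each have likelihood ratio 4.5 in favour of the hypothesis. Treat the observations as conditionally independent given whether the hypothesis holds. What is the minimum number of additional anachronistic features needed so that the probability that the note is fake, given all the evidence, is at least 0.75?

6

Prior odds = 0.0005/0.9995 = 1/1999.
Bayes factor of the evidence already in hand = 1.3.
Odds after that evidence = (1/1999) × 1.3 = 13/19990.
Target odds = 0.75/0.25 = 3.
Need 4.5ⁿ ≥ 3 ÷ (13/19990) = 59970/13.
4.5⁵ = 1845.28125 falls short of 59970/13 but 4.5⁶ = 8303.765625 reaches it, so n = 6.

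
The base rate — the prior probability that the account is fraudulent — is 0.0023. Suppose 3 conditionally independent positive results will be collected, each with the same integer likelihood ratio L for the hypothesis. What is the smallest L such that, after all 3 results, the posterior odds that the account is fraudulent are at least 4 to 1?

13

Prior odds = 0.0023/0.9977 = 23/9977.
Target odds = 4.
Need L³ ≥ 4 ÷ (23/9977) = 39908/23.
12³ = 1728 < 39908/23 ≤ 2197 = 13³, so L = 13.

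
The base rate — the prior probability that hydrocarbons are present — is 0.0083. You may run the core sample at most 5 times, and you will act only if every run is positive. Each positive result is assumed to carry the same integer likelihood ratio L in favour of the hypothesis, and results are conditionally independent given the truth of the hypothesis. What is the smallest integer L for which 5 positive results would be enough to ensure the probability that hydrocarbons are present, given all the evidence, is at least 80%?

4

Prior odds = 0.0083/0.9917 = 83/9917.
Target odds = 0.8/0.2 = 4.
Need L⁵ ≥ 4 ÷ (83/9917) = 39668/83.
3⁵ = 243 < 39668/83 ≤ 1024 = 4⁵, so L = 4.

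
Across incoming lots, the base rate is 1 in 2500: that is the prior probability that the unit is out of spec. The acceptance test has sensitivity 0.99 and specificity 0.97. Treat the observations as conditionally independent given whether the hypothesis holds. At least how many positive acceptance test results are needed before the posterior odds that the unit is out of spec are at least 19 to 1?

Prior odds: 0.0004 ÷ 0.9996 = 1/2499.
False-positive rate = 1 − 0.97 = 0.03; likelihood ratio of a positive = 0.99/0.03 = 33.
Target odds = 19.
Need (1/2499) × 33ⁿ ≥ 19, i.e. 33ⁿ ≥ 47481.
33³ = 35937 falls short of 47481 but 33⁴ = 1185921 reaches it, so n = 4.

4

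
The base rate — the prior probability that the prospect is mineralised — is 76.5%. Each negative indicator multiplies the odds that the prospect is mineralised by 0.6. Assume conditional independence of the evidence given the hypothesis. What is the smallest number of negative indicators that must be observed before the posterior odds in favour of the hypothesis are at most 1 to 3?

5

Prior odds = 0.765/0.235 = 153/47.
Likelihood ratio per negative indicator = 0.6.
Target odds = 1/3.
Need (153/47) × 0.6ⁿ ≤ 1/3, i.e. 0.6ⁿ ≤ 47/459.
0.6⁴ = 0.1296 is still above 47/459 but 0.6⁵ = 0.07776 is at or below it, so n = 5.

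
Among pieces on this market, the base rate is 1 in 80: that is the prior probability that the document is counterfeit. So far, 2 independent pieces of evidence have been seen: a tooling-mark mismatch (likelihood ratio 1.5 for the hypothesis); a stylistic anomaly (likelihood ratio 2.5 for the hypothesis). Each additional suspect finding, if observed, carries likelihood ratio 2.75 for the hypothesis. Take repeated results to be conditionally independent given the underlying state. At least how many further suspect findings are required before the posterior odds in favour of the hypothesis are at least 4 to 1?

Prior odds = 0.0125/0.9875 = 1/79.
Combined Bayes factor of the evidence already in hand = 1.5 × 2.5 = 3.75.
Odds after that evidence = (1/79) × 3.75 = 15/316.
Target odds = 4.
Need 2.75ⁿ ≥ 4 ÷ (15/316) = 1264/15.
2.75⁴ = 57.19140625 falls short of 1264/15 but 2.75⁵ = 161051/1024 reaches it, so n = 5.

5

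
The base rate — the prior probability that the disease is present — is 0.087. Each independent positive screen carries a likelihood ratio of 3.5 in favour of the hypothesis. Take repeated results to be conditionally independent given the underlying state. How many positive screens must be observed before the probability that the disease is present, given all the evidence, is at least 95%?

5

Prior odds = 0.087/0.913 = 87/913.
Likelihood ratio per positive screen = 3.5.
Target odds: 0.95 ÷ 0.05 = 19.
Need (87/913) × 3.5ⁿ ≥ 19, i.e. 3.5ⁿ ≥ 17347/87.
3.5⁴ = 150.0625 falls short of 17347/87 but 3.5⁵ = 525.21875 reaches it, so n = 5.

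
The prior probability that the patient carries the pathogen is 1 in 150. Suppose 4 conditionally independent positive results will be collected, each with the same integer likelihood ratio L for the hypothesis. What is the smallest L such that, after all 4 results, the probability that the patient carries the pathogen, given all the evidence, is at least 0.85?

Prior odds = (1/150)/(149/150) = 1/149.
Target odds = 0.85/0.15 = 17/3.
Need L⁴ ≥ 17/3 ÷ (1/149) = 2533/3.
5⁴ = 625 < 2533/3 ≤ 1296 = 6⁴, so L = 6.

6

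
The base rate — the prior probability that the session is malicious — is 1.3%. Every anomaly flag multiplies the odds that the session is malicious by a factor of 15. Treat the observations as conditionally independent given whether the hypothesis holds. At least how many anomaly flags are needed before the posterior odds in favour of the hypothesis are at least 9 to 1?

Prior odds = 0.013/0.987 = 13/987.
Likelihood ratio per anomaly flag = 15.
Target odds = 9.
Require 15ⁿ ≥ 9 ÷ (13/987) = 8883/13.
15² = 225 falls short of 8883/13 but 15³ = 3375 reaches it, so n = 3.

3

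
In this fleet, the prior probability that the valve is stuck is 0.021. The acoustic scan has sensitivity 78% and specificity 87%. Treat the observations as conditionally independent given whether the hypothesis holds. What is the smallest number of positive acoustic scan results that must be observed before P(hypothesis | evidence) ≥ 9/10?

4

Prior odds = 0.021/0.979 = 21/979.
False-positive rate = 1 − 0.87 = 0.13; likelihood ratio of a positive = 0.78/0.13 = 6.
Target posterior odds = 0.9/0.1 = 9.
Require 6ⁿ ≥ 9 ÷ (21/979) = 2937/7.
6³ = 216 falls short of 2937/7 but 6⁴ = 1296 reaches it, so n = 4.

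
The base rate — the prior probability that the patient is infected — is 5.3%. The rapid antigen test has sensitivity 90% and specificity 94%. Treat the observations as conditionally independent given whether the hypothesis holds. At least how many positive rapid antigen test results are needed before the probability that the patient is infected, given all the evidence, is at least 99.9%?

Prior odds: 0.053 ÷ 0.947 = 53/947.
False-positive rate = 1 − 0.94 = 0.06; likelihood ratio of a positive = 0.9/0.06 = 15.
Target odds: 0.999 ÷ 0.001 = 999.
Require 15ⁿ ≥ 999 ÷ (53/947) = 946053/53.
15³ = 3375 falls short of 946053/53 but 15⁴ = 50625 reaches it, so n = 4.

4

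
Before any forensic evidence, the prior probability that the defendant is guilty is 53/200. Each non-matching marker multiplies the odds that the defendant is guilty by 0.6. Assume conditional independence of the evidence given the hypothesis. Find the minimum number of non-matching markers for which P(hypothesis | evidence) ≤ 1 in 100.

7

Prior odds: 0.265 ÷ 0.735 = 53/147.
Likelihood ratio per non-matching marker = 0.6.
Target posterior odds = 0.01/0.99 = 1/99.
Require 0.6ⁿ ≤ 1/99 ÷ (53/147) = 49/1749.
0.6⁶ = 729/15625 is still above 49/1749 but 0.6⁷ = 2187/78125 is at or below it, so n = 7.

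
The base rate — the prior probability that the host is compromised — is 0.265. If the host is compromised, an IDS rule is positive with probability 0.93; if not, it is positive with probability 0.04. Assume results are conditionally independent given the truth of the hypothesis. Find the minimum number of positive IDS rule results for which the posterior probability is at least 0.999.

3

Prior odds = 0.265/0.735 = 53/147.
Likelihood ratio of a positive = 0.93/0.04 = 23.25.
Target odds: 0.999 ÷ 0.001 = 999.
Need (53/147) × 23.25ⁿ ≥ 999, i.e. 23.25ⁿ ≥ 146853/53.
23.25² = 540.5625 falls short of 146853/53 but 23.25³ = 804357/64 reaches it, so n = 3.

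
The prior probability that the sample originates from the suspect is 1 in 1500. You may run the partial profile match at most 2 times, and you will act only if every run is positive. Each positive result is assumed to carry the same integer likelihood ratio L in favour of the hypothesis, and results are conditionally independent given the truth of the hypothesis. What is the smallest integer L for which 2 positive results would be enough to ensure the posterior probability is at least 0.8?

Prior odds = (1/1500)/(1499/1500) = 1/1499.
Target odds = 0.8/0.2 = 4.
Need L² ≥ 4 ÷ (1/1499) = 5996.
77² = 5929 < 5996 ≤ 6084 = 78², so L = 78.

78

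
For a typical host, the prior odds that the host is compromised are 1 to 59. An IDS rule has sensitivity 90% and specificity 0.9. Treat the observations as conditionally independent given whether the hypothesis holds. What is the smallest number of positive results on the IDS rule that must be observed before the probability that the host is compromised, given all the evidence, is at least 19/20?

4

Prior odds = 1/59.
False-positive rate = 1 − 0.9 = 0.1; likelihood ratio of a positive = 0.9/0.1 = 9.
Target odds: 0.95 ÷ 0.05 = 19.
Need (1/59) × 9ⁿ ≥ 19, i.e. 9ⁿ ≥ 1121.
9³ = 729 falls short of 1121 but 9⁴ = 6561 reaches it, so n = 4.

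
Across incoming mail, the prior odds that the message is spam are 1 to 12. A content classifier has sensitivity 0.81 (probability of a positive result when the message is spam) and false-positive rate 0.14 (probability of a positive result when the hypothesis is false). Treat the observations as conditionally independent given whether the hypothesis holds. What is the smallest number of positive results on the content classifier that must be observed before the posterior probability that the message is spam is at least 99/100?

5

Prior odds = 1/12.
Likelihood ratio of a positive result = 0.81/0.14 = 81/14.
Target posterior odds = 0.99/0.01 = 99.
Require (81/14)ⁿ ≥ 99 ÷ (1/12) = 1188.
(81/14)⁴ = 43046721/38416 falls short of 1188 but (81/14)⁵ ≈6483.13 reaches it, so n = 5.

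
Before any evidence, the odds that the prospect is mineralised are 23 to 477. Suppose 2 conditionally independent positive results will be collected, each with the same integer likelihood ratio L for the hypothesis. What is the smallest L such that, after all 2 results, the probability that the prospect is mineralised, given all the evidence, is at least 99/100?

Prior odds = 23/477.
Target odds = 0.99/0.01 = 99.
Need L² ≥ 99 ÷ (23/477) = 47223/23.
45² = 2025 < 47223/23 ≤ 2116 = 46², so L = 46.

46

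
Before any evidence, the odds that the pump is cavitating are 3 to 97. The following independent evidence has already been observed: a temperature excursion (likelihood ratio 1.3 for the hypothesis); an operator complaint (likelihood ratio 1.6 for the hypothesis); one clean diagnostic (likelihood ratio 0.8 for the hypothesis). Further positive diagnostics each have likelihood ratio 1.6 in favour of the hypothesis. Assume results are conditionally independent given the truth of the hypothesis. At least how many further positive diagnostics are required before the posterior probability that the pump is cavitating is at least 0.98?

15

Prior odds = 3/97.
Combined Bayes factor of the evidence already in hand = 1.3 × 1.6 × 0.8 = 1.664.
Odds after that evidence = (3/97) × 1.664 = 624/12125.
Target odds = 0.98/0.02 = 49.
Need 1.6ⁿ ≥ 49 ÷ (624/12125) = 594125/624.
1.6¹⁴ ≈720.576 falls short of 594125/624 but 1.6¹⁵ ≈1152.92 reaches it, so n = 15.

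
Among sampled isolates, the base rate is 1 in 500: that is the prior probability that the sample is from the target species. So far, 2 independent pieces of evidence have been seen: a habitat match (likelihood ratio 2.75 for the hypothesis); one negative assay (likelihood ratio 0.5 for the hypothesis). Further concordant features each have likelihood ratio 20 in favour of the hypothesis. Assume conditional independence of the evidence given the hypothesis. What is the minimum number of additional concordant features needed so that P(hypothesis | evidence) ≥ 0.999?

5

Prior odds = 0.002/0.998 = 1/499.
Combined Bayes factor of the evidence already in hand = 2.75 × 0.5 = 1.375.
Odds after that evidence = (1/499) × 1.375 = 11/3992.
Target odds = 0.999/0.001 = 999.
Need 20ⁿ ≥ 999 ÷ (11/3992) = 3988008/11.
20⁴ = 160000 falls short of 3988008/11 but 20⁵ = 3200000 reaches it, so n = 5.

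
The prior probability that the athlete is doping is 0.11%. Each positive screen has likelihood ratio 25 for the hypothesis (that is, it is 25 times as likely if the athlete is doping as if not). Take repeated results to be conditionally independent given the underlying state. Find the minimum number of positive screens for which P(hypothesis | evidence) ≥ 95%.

4

Prior odds: 0.0011 ÷ 0.9989 = 11/9989.
Likelihood ratio per positive screen = 25.
Target posterior odds = 0.95/0.05 = 19.
Require 25ⁿ ≥ 19 ÷ (11/9989) = 189791/11.
25³ = 15625 falls short of 189791/11 but 25⁴ = 390625 reaches it, so n = 4.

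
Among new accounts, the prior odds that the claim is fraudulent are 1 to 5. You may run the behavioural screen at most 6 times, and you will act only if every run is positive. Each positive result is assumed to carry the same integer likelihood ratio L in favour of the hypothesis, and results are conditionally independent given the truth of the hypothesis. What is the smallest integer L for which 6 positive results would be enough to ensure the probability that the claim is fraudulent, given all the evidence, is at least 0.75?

Prior odds = 0.2.
Target odds = 0.75/0.25 = 3.
Need L⁶ ≥ 3 ÷ 0.2 = 15.
1⁶ = 1 < 15 ≤ 64 = 2⁶, so L = 2.

2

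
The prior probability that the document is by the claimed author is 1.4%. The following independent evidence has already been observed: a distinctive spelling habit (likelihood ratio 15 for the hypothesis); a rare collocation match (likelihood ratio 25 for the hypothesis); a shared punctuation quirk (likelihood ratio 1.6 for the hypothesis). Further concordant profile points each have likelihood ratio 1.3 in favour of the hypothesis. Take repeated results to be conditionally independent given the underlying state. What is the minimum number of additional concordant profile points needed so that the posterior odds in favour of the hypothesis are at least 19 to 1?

4

Prior odds = 0.014/0.986 = 7/493.
Combined Bayes factor of the evidence already in hand = 15 × 25 × 1.6 = 600.
Odds after that evidence = (7/493) × 600 = 4200/493.
Target odds = 19.
Need 1.3ⁿ ≥ 19 ÷ (4200/493) = 9367/4200.
1.3³ = 2.197 falls short of 9367/4200 but 1.3⁴ = 2.8561 reaches it, so n = 4.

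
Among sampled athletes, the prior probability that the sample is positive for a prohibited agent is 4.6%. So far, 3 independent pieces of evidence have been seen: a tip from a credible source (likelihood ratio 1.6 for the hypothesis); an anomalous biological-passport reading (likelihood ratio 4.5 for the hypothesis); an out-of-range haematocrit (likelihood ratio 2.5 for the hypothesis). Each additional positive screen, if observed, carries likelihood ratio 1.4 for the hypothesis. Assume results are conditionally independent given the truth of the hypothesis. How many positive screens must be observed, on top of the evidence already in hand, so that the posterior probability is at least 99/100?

15

Prior odds = 0.046/0.954 = 23/477.
Combined Bayes factor of the evidence already in hand = 1.6 × 4.5 × 2.5 = 18.
Odds after that evidence = (23/477) × 18 = 46/53.
Target odds = 0.99/0.01 = 99.
Need 1.4ⁿ ≥ 99 ÷ (46/53) = 5247/46.
1.4¹⁴ ≈111.12 falls short of 5247/46 but 1.4¹⁵ ≈155.568 reaches it, so n = 15.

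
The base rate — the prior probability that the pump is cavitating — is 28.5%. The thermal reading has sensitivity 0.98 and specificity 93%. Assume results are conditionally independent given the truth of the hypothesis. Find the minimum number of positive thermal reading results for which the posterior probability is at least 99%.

3

Prior odds: 0.285 ÷ 0.715 = 57/143.
False-positive rate = 1 − 0.93 = 0.07; likelihood ratio of a positive = 0.98/0.07 = 14.
Target odds: 0.99 ÷ 0.01 = 99.
Require 14ⁿ ≥ 99 ÷ (57/143) = 4719/19.
14² = 196 falls short of 4719/19 but 14³ = 2744 reaches it, so n = 3.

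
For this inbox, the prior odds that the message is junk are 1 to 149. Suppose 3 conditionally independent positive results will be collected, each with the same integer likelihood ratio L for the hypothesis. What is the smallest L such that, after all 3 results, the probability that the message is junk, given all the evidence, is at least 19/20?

Prior odds = 1/149.
Target odds = 0.95/0.05 = 19.
Need L³ ≥ 19 ÷ (1/149) = 2831.
14³ = 2744 < 2831 ≤ 3375 = 15³, so L = 15.

15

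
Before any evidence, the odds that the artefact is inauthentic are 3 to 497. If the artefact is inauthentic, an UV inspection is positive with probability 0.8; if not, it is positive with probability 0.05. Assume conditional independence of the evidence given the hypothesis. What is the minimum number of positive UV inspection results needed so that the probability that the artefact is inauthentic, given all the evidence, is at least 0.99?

4

Prior odds = 3/497.
Likelihood ratio of a positive = 0.8/0.05 = 16.
Target odds: 0.99 ÷ 0.01 = 99.
Require 16ⁿ ≥ 99 ÷ (3/497) = 16401.
16³ = 4096 falls short of 16401 but 16⁴ = 65536 reaches it, so n = 4.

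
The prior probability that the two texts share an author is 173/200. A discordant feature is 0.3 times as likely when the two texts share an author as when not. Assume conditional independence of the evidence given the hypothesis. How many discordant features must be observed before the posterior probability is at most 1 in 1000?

8

Prior odds = 0.865/0.135 = 173/27.
Likelihood ratio per discordant feature = 0.3.
Target posterior odds = 0.001/0.999 = 1/999.
Need (173/27) × 0.3ⁿ ≤ 1/999, i.e. 0.3ⁿ ≤ 1/6401.
0.3⁷ = 2187/10000000 is still above 1/6401 but 0.3⁸ = 6561/100000000 is at or below it, so n = 8.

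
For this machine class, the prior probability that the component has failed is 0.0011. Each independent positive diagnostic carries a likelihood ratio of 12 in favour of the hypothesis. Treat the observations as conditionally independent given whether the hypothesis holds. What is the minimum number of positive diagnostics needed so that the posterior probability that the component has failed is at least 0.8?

4

Prior odds: 0.0011 ÷ 0.9989 = 11/9989.
Likelihood ratio per positive diagnostic = 12.
Target odds: 0.8 ÷ 0.2 = 4.
Need (11/9989) × 12ⁿ ≥ 4, i.e. 12ⁿ ≥ 39956/11.
12³ = 1728 falls short of 39956/11 but 12⁴ = 20736 reaches it, so n = 4.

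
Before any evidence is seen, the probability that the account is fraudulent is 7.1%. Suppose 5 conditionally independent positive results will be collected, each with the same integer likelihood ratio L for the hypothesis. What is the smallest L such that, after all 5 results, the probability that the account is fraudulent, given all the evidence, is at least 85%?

Prior odds = 0.071/0.929 = 71/929.
Target odds = 0.85/0.15 = 17/3.
Need L⁵ ≥ 17/3 ÷ (71/929) = 15793/213.
2⁵ = 32 < 15793/213 ≤ 243 = 3⁵, so L = 3.

3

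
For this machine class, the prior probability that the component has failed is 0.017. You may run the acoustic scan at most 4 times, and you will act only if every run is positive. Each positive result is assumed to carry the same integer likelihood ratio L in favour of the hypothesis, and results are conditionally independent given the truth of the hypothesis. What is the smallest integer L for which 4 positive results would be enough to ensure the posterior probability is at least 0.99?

Prior odds = 0.017/0.983 = 17/983.
Target odds = 0.99/0.01 = 99.
Need L⁴ ≥ 99 ÷ (17/983) = 97317/17.
8⁴ = 4096 < 97317/17 ≤ 6561 = 9⁴, so L = 9.

9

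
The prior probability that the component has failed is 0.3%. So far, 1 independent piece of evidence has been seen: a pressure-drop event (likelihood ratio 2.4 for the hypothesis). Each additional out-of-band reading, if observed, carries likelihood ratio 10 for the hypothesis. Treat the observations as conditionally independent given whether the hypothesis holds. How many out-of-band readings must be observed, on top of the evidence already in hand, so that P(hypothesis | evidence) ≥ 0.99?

Prior odds = 0.003/0.997 = 3/997.
Bayes factor of the evidence already in hand = 2.4.
Odds after that evidence = (3/997) × 2.4 = 36/4985.
Target odds = 0.99/0.01 = 99.
Need 10ⁿ ≥ 99 ÷ (36/4985) = 13708.75.
10⁴ = 10000 falls short of 13708.75 but 10⁵ = 100000 reaches it, so n = 5.

5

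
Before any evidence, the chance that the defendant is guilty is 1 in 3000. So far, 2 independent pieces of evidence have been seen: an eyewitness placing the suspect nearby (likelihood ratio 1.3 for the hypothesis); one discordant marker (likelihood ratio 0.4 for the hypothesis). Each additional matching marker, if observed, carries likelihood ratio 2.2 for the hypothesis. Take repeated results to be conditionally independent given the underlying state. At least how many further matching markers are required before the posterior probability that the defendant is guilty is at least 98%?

Prior odds = (1/3000)/(2999/3000) = 1/2999.
Combined Bayes factor of the evidence already in hand = 1.3 × 0.4 = 0.52.
Odds after that evidence = (1/2999) × 0.52 = 13/74975.
Target odds = 0.98/0.02 = 49.
Need 2.2ⁿ ≥ 49 ÷ (13/74975) = 3673775/13.
2.2¹⁵ ≈136880 falls short of 3673775/13 but 2.2¹⁶ ≈301136 reaches it, so n = 16.

16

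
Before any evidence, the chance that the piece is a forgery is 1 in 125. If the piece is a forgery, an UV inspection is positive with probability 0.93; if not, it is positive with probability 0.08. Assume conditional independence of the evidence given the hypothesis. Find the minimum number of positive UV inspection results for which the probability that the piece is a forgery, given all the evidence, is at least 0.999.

5

Prior odds: 0.008 ÷ 0.992 = 1/124.
Likelihood ratio of a positive = 0.93/0.08 = 11.625.
Target odds: 0.999 ÷ 0.001 = 999.
Need (1/124) × 11.625ⁿ ≥ 999, i.e. 11.625ⁿ ≥ 123876.
11.625⁴ = 74805201/4096 falls short of 123876 but 11.625⁵ ≈212307 reaches it, so n = 5.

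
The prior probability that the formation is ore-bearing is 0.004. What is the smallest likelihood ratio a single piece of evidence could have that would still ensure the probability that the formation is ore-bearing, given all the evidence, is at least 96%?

5976

Prior odds = 0.004/0.996 = 1/249.
Target odds = 0.96/0.04 = 24.
Required Bayes factor = 24 ÷ (1/249) = 5976.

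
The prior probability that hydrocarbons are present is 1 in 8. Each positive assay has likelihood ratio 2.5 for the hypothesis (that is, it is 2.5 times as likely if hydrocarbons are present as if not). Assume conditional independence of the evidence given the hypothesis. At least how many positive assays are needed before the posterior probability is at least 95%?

6

Prior odds = 0.125/0.875 = 1/7.
Likelihood ratio per positive assay = 2.5.
Target posterior odds = 0.95/0.05 = 19.
Require 2.5ⁿ ≥ 19 ÷ (1/7) = 133.
2.5⁵ = 97.65625 falls short of 133 but 2.5⁶ = 244.140625 reaches it, so n = 6.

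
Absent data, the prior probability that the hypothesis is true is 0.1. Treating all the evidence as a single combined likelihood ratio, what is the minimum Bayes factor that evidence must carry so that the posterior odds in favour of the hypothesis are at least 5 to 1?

45

Prior odds = 0.1/0.9 = 1/9.
Target odds = 5.
Required Bayes factor = 5 ÷ (1/9) = 45.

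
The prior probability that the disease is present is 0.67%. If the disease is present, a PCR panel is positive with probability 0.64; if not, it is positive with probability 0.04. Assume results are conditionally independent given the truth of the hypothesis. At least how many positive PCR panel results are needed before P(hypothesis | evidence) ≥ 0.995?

Prior odds: 0.0067 ÷ 0.9933 = 67/9933.
Likelihood ratio of a positive = 0.64/0.04 = 16.
Target posterior odds = 0.995/0.005 = 199.
Need (67/9933) × 16ⁿ ≥ 199, i.e. 16ⁿ ≥ 1976667/67.
16³ = 4096 falls short of 1976667/67 but 16⁴ = 65536 reaches it, so n = 4.

4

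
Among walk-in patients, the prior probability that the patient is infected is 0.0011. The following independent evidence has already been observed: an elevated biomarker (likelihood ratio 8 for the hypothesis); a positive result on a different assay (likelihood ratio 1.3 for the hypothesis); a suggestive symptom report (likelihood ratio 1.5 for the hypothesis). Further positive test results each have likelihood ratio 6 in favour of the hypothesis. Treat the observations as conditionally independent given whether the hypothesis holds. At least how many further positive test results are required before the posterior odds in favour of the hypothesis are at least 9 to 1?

Prior odds = 0.0011/0.9989 = 11/9989.
Combined Bayes factor of the evidence already in hand = 8 × 1.3 × 1.5 = 15.6.
Odds after that evidence = (11/9989) × 15.6 = 858/49945.
Target odds = 9.
Need 6ⁿ ≥ 9 ÷ (858/49945) = 149835/286.
6³ = 216 falls short of 149835/286 but 6⁴ = 1296 reaches it, so n = 4.

4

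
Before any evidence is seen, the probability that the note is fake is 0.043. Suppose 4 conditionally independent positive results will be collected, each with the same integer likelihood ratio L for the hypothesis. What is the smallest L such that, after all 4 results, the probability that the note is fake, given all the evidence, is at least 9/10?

4

Prior odds = 0.043/0.957 = 43/957.
Target odds = 0.9/0.1 = 9.
Need L⁴ ≥ 9 ÷ (43/957) = 8613/43.
3⁴ = 81 < 8613/43 ≤ 256 = 4⁴, so L = 4.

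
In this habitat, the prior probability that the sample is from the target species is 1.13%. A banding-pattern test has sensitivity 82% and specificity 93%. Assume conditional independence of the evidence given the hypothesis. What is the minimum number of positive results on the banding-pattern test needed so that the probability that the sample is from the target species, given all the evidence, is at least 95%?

Prior odds = 0.0113/0.9887 = 113/9887.
False-positive rate = 1 − 0.93 = 0.07; likelihood ratio of a positive = 0.82/0.07 = 82/7.
Target odds: 0.95 ÷ 0.05 = 19.
Need (113/9887) × (82/7)ⁿ ≥ 19, i.e. (82/7)ⁿ ≥ 187853/113.
(82/7)³ = 551368/343 falls short of 187853/113 but (82/7)⁴ = 45212176/2401 reaches it, so n = 4.

4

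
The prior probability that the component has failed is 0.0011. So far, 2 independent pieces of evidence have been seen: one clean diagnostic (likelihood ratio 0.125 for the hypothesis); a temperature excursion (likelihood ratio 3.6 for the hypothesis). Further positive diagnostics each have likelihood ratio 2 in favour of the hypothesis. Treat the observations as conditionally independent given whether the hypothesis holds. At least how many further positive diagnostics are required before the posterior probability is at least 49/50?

17

Prior odds = 0.0011/0.9989 = 11/9989.
Combined Bayes factor of the evidence already in hand = 0.125 × 3.6 = 0.45.
Odds after that evidence = (11/9989) × 0.45 = 99/199780.
Target odds = 0.98/0.02 = 49.
Need 2ⁿ ≥ 49 ÷ (99/199780) = 9789220/99.
2¹⁶ = 65536 falls short of 9789220/99 but 2¹⁷ = 131072 reaches it, so n = 17.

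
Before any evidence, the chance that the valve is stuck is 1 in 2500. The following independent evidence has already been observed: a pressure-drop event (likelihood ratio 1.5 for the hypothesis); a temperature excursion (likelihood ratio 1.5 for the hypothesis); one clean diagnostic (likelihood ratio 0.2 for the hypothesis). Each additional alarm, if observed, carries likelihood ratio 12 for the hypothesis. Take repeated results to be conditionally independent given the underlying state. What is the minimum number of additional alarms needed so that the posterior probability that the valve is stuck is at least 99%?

Prior odds = 0.0004/0.9996 = 1/2499.
Combined Bayes factor of the evidence already in hand = 1.5 × 1.5 × 0.2 = 0.45.
Odds after that evidence = (1/2499) × 0.45 = 3/16660.
Target odds = 0.99/0.01 = 99.
Need 12ⁿ ≥ 99 ÷ (3/16660) = 549780.
12⁵ = 248832 falls short of 549780 but 12⁶ = 2985984 reaches it, so n = 6.

6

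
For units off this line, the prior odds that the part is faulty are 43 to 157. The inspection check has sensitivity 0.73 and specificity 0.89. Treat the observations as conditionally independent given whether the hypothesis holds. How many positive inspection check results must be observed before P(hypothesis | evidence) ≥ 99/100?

Prior odds = 43/157.
False-positive rate = 1 − 0.89 = 0.11; likelihood ratio of a positive = 0.73/0.11 = 73/11.
Target posterior odds = 0.99/0.01 = 99.
Need (43/157) × (73/11)ⁿ ≥ 99, i.e. (73/11)ⁿ ≥ 15543/43.
(73/11)³ = 389017/1331 falls short of 15543/43 but (73/11)⁴ = 28398241/14641 reaches it, so n = 4.

4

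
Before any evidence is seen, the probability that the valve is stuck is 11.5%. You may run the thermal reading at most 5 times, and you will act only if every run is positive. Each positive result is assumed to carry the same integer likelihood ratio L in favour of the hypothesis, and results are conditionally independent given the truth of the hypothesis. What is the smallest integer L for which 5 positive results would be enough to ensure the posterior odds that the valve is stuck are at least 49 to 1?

Prior odds = 0.115/0.885 = 23/177.
Target odds = 49.
Need L⁵ ≥ 49 ÷ (23/177) = 8673/23.
3⁵ = 243 < 8673/23 ≤ 1024 = 4⁵, so L = 4.

4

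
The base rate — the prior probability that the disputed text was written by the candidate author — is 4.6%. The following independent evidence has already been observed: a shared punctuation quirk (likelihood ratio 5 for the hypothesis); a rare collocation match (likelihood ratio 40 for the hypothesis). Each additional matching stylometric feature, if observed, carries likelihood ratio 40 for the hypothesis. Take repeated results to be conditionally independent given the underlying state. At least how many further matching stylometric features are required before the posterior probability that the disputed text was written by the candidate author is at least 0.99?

1

Prior odds = 0.046/0.954 = 23/477.
Combined Bayes factor of the evidence already in hand = 5 × 40 = 200.
Odds after that evidence = (23/477) × 200 = 4600/477.
Target odds = 0.99/0.01 = 99.
Need 40ⁿ ≥ 99 ÷ (4600/477) = 47223/4600.
40¹ = 40, which meets the required 47223/4600; so n = 1.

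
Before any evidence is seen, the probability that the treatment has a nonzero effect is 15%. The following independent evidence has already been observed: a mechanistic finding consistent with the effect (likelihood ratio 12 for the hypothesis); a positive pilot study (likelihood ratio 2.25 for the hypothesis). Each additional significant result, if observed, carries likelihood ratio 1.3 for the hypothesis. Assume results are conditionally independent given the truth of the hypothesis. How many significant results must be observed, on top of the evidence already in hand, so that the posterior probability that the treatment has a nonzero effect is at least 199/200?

Prior odds = 0.15/0.85 = 3/17.
Combined Bayes factor of the evidence already in hand = 12 × 2.25 = 27.
Odds after that evidence = (3/17) × 27 = 81/17.
Target odds = 0.995/0.005 = 199.
Need 1.3ⁿ ≥ 199 ÷ (81/17) = 3383/81.
1.3¹⁴ ≈39.3738 falls short of 3383/81 but 1.3¹⁵ ≈51.1859 reaches it, so n = 15.

15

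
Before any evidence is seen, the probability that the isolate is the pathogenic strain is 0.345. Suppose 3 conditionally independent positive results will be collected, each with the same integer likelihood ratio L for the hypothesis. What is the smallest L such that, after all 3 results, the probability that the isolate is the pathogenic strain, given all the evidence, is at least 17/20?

Prior odds = 0.345/0.655 = 69/131.
Target odds = 0.85/0.15 = 17/3.
Need L³ ≥ 17/3 ÷ (69/131) = 2227/207.
2³ = 8 < 2227/207 ≤ 27 = 3³, so L = 3.

3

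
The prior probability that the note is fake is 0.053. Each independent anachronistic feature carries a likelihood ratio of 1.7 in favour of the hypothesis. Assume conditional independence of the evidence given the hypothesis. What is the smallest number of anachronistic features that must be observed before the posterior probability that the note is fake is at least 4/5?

Prior odds: 0.053 ÷ 0.947 = 53/947.
Likelihood ratio per anachronistic feature = 1.7.
Target odds: 0.8 ÷ 0.2 = 4.
Require 1.7ⁿ ≥ 4 ÷ (53/947) = 3788/53.
1.7⁸ ≈69.7576 falls short of 3788/53 but 1.7⁹ ≈118.588 reaches it, so n = 9.

9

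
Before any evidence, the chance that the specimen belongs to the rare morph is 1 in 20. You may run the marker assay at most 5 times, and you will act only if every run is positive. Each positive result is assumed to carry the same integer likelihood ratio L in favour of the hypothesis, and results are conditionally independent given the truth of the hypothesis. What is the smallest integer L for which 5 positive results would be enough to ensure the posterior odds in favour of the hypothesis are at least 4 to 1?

3

Prior odds = 0.05/0.95 = 1/19.
Target odds = 4.
Need L⁵ ≥ 4 ÷ (1/19) = 76.
2⁵ = 32 < 76 ≤ 243 = 3⁵, so L = 3.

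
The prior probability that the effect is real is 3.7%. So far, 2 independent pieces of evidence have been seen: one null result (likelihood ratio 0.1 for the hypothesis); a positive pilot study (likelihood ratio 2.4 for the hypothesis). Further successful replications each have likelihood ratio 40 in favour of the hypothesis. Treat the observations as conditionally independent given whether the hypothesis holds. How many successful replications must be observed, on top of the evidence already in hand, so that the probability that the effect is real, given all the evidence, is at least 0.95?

Prior odds = 0.037/0.963 = 37/963.
Combined Bayes factor of the evidence already in hand = 0.1 × 2.4 = 0.24.
Odds after that evidence = (37/963) × 0.24 = 74/8025.
Target odds = 0.95/0.05 = 19.
Need 40ⁿ ≥ 19 ÷ (74/8025) = 152475/74.
40² = 1600 falls short of 152475/74 but 40³ = 64000 reaches it, so n = 3.

3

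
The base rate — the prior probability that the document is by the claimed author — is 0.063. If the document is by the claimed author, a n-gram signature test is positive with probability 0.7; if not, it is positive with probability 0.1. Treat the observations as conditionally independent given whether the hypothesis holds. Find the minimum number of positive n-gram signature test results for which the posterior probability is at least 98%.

Prior odds = 0.063/0.937 = 63/937.
Likelihood ratio of a positive = 0.7/0.1 = 7.
Target odds: 0.98 ÷ 0.02 = 49.
Require 7ⁿ ≥ 49 ÷ (63/937) = 6559/9.
7³ = 343 falls short of 6559/9 but 7⁴ = 2401 reaches it, so n = 4.

4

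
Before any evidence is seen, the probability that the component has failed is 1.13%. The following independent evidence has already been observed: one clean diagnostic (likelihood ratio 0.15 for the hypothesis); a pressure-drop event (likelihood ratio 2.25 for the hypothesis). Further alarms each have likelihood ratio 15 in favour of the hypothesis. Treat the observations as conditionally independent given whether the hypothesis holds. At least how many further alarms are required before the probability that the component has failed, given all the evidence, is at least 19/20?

Prior odds = 0.0113/0.9887 = 113/9887.
Combined Bayes factor of the evidence already in hand = 0.15 × 2.25 = 0.3375.
Odds after that evidence = (113/9887) × 0.3375 = 3051/790960.
Target odds = 0.95/0.05 = 19.
Need 15ⁿ ≥ 19 ÷ (3051/790960) = 15028240/3051.
15³ = 3375 falls short of 15028240/3051 but 15⁴ = 50625 reaches it, so n = 4.

4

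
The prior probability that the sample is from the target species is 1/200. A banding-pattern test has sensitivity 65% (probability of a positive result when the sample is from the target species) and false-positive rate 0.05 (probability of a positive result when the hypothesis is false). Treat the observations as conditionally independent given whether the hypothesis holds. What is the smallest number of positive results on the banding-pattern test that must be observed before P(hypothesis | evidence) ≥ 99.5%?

5

Prior odds = 0.005/0.995 = 1/199.
Likelihood ratio of a positive result = 0.65/0.05 = 13.
Target odds: 0.995 ÷ 0.005 = 199.
Need (1/199) × 13ⁿ ≥ 199, i.e. 13ⁿ ≥ 39601.
13⁴ = 28561 falls short of 39601 but 13⁵ = 371293 reaches it, so n = 5.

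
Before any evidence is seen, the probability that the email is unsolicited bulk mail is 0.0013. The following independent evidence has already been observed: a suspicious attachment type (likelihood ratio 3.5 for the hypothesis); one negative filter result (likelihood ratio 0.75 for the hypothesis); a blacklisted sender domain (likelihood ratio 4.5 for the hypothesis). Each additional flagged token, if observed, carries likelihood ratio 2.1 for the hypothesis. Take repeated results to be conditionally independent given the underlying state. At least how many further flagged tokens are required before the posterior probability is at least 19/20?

Prior odds = 0.0013/0.9987 = 13/9987.
Combined Bayes factor of the evidence already in hand = 3.5 × 0.75 × 4.5 = 11.8125.
Odds after that evidence = (13/9987) × 11.8125 = 819/53264.
Target odds = 0.95/0.05 = 19.
Need 2.1ⁿ ≥ 19 ÷ (819/53264) = 1012016/819.
2.1⁹ ≈794.28 falls short of 1012016/819 but 2.1¹⁰ ≈1667.99 reaches it, so n = 10.

10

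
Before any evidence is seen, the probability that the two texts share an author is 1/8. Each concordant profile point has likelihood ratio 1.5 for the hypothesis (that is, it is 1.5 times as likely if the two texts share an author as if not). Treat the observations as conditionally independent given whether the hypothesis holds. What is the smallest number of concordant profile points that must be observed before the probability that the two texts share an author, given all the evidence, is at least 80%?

9

Prior odds = 0.125/0.875 = 1/7.
Likelihood ratio per concordant profile point = 1.5.
Target posterior odds = 0.8/0.2 = 4.
Need (1/7) × 1.5ⁿ ≥ 4, i.e. 1.5ⁿ ≥ 28.
1.5⁸ = 25.62890625 falls short of 28 but 1.5⁹ = 19683/512 reaches it, so n = 9.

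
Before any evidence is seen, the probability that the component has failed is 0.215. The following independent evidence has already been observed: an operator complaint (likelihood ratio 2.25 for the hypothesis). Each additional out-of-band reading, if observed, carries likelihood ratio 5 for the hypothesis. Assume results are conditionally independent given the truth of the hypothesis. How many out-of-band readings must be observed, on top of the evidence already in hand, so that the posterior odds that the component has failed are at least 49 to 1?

Prior odds = 0.215/0.785 = 43/157.
Bayes factor of the evidence already in hand = 2.25.
Odds after that evidence = (43/157) × 2.25 = 387/628.
Target odds = 49.
Need 5ⁿ ≥ 49 ÷ (387/628) = 30772/387.
5² = 25 falls short of 30772/387 but 5³ = 125 reaches it, so n = 3.

3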